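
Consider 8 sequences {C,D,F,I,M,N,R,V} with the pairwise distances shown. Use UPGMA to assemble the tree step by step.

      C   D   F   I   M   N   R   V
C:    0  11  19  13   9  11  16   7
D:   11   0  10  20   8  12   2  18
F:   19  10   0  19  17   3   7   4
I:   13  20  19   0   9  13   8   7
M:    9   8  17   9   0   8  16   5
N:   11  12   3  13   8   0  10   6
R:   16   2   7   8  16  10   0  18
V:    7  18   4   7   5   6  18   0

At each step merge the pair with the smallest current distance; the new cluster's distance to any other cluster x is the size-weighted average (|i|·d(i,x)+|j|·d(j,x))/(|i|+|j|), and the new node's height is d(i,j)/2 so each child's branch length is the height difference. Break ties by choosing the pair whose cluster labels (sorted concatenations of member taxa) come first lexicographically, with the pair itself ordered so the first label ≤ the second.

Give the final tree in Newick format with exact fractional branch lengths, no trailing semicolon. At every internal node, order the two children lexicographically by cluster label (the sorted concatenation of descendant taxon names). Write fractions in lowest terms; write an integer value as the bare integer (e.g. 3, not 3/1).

((((C:9/2,M:9/2):1,I:11/2):7/18,((F:3/2,N:3/2):1,V:5/2):61/18):19/36,(D:1,R:1):65/12)

step 1: merge (D,R) at d=2; branch lengths D→1, R→1; new cluster DR
  updated: d(C,DR)=27/2, d(DR,F)=17/2, d(DR,I)=14, d(DR,M)=12, d(DR,N)=11, d(DR,V)=18
step 2: merge (F,N) at d=3; branch lengths F→3/2, N→3/2; new cluster FN
  updated: d(C,FN)=15, d(DR,FN)=39/4, d(FN,I)=16, d(FN,M)=25/2, d(FN,V)=5
step 3: merge (FN,V) at d=5; branch lengths FN→1, V→5/2; new cluster FNV
  updated: d(C,FNV)=37/3, d(DR,FNV)=25/2, d(FNV,I)=13, d(FNV,M)=10
step 4: merge (C,M) at d=9; branch lengths C→9/2, M→9/2; new cluster CM
  updated: d(CM,DR)=51/4, d(CM,FNV)=67/6, d(CM,I)=11
step 5: merge (CM,I) at d=11; branch lengths CM→1, I→11/2; new cluster CIM
  updated: d(CIM,DR)=79/6, d(CIM,FNV)=106/9
step 6: merge (CIM,FNV) at d=106/9; branch lengths CIM→7/18, FNV→61/18; new cluster CFIMNV
  updated: d(CFIMNV,DR)=77/6
step 7: merge (CFIMNV,DR) at d=77/6; branch lengths CFIMNV→19/36, DR→65/12; new cluster CDFIMNRV
final tree: ((((C:9/2,M:9/2):1,I:11/2):7/18,((F:3/2,N:3/2):1,V:5/2):61/18):19/36,(D:1,R:1):65/12)
total length: 607/18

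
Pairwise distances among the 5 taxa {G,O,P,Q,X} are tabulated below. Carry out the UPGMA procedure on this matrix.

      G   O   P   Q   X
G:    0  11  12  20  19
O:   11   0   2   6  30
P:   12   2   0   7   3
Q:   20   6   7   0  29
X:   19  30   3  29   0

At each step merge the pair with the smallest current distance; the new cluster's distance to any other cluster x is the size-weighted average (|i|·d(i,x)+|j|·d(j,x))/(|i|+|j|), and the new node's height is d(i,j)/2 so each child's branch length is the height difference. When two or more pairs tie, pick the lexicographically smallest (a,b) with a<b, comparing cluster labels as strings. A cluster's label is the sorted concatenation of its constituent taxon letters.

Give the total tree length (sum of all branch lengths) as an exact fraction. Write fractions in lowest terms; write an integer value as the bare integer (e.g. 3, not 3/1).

95/3

1. join O+P (d=2) ⇒ OP; edges |O|=1, |P|=1
  updated: d(G,OP)=23/2, d(OP,Q)=13/2, d(OP,X)=33/2
2. join OP+Q (d=13/2) ⇒ OPQ; edges |OP|=9/4, |Q|=13/4
  updated: d(G,OPQ)=43/3, d(OPQ,X)=62/3
3. join G+OPQ (d=43/3) ⇒ GOPQ; edges |G|=43/6, |OPQ|=47/12
  updated: d(GOPQ,X)=81/4
4. join GOPQ+X (d=81/4) ⇒ GOPQX; edges |GOPQ|=71/24, |X|=81/8
final tree: ((G:43/6,((O:1,P:1):9/4,Q:13/4):47/12):71/24,X:81/8)
total length: 95/3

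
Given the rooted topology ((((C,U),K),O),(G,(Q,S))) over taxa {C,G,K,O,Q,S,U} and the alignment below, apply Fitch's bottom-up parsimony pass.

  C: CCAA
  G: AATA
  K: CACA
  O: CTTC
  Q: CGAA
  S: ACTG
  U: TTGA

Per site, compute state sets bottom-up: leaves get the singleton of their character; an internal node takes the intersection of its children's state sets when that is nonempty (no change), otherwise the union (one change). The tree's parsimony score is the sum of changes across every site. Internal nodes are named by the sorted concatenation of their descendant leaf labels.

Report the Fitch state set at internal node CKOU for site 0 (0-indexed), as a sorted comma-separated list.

C

site 0, node CU: C={C} ∪ U={T} → {C,T} (+1)
site 0, node CKU: CU={C,T} ∩ K={C} → {C} (+0)
site 0, node CKOU: CKU={C} ∩ O={C} → {C} (+0)
site 0, node QS: Q={C} ∪ S={A} → {A,C} (+1)
site 0, node GQS: G={A} ∩ QS={A,C} → {A} (+0)
site 0, node CGKOQSU: CKOU={C} ∪ GQS={A} → {A,C} (+1)
site 1, node CU: C={C} ∪ U={T} → {C,T} (+1)
site 1, node CKU: CU={C,T} ∪ K={A} → {A,C,T} (+1)
site 1, node CKOU: CKU={A,C,T} ∩ O={T} → {T} (+0)
site 1, node QS: Q={G} ∪ S={C} → {C,G} (+1)
site 1, node GQS: G={A} ∪ QS={C,G} → {A,C,G} (+1)
site 1, node CGKOQSU: CKOU={T} ∪ GQS={A,C,G} → {A,C,G,T} (+1)
site 2, node CU: C={A} ∪ U={G} → {A,G} (+1)
site 2, node CKU: CU={A,G} ∪ K={C} → {A,C,G} (+1)
site 2, node CKOU: CKU={A,C,G} ∪ O={T} → {A,C,G,T} (+1)
site 2, node QS: Q={A} ∪ S={T} → {A,T} (+1)
site 2, node GQS: G={T} ∩ QS={A,T} → {T} (+0)
site 2, node CGKOQSU: CKOU={A,C,G,T} ∩ GQS={T} → {T} (+0)
site 3, node CU: C={A} ∩ U={A} → {A} (+0)
site 3, node CKU: CU={A} ∩ K={A} → {A} (+0)
site 3, node CKOU: CKU={A} ∪ O={C} → {A,C} (+1)
site 3, node QS: Q={A} ∪ S={G} → {A,G} (+1)
site 3, node GQS: G={A} ∩ QS={A,G} → {A} (+0)
site 3, node CGKOQSU: CKOU={A,C} ∩ GQS={A} → {A} (+0)
per-site changes: [3, 5, 4, 2]; total = 14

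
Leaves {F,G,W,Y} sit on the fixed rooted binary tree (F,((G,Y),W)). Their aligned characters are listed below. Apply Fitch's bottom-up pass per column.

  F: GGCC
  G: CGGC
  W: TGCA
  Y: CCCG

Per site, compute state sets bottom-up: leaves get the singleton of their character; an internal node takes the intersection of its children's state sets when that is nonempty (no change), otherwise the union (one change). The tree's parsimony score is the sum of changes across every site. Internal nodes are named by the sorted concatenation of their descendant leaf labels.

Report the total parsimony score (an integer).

[col 0] GY: children G:{C}, Y:{C} ∩→ {C}; cost 0
[col 0] GWY: children GY:{C}, W:{T} ∪→ {C,T}; cost 1
[col 0] FGWY: children F:{G}, GWY:{C,T} ∪→ {C,G,T}; cost 1
[col 1] GY: children G:{G}, Y:{C} ∪→ {C,G}; cost 1
[col 1] GWY: children GY:{C,G}, W:{G} ∩→ {G}; cost 0
[col 1] FGWY: children F:{G}, GWY:{G} ∩→ {G}; cost 0
[col 2] GY: children G:{G}, Y:{C} ∪→ {C,G}; cost 1
[col 2] GWY: children GY:{C,G}, W:{C} ∩→ {C}; cost 0
[col 2] FGWY: children F:{C}, GWY:{C} ∩→ {C}; cost 0
[col 3] GY: children G:{C}, Y:{G} ∪→ {C,G}; cost 1
[col 3] GWY: children GY:{C,G}, W:{A} ∪→ {A,C,G}; cost 1
[col 3] FGWY: children F:{C}, GWY:{A,C,G} ∩→ {C}; cost 0
per-site changes: [2, 1, 1, 2]; total = 6

6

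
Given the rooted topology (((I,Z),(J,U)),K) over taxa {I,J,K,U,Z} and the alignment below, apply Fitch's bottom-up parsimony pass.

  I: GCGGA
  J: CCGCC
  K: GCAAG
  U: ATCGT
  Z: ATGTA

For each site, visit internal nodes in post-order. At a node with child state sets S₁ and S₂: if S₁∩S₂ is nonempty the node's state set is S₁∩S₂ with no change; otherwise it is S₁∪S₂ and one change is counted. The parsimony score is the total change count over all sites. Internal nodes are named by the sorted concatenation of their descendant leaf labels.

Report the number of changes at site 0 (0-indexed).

3

site 0, node IZ: I={G} ∪ Z={A} → {A,G} (+1)
site 0, node JU: J={C} ∪ U={A} → {A,C} (+1)
site 0, node IJUZ: IZ={A,G} ∩ JU={A,C} → {A} (+0)
site 0, node IJKUZ: IJUZ={A} ∪ K={G} → {A,G} (+1)
site 1, node IZ: I={C} ∪ Z={T} → {C,T} (+1)
site 1, node JU: J={C} ∪ U={T} → {C,T} (+1)
site 1, node IJUZ: IZ={C,T} ∩ JU={C,T} → {C,T} (+0)
site 1, node IJKUZ: IJUZ={C,T} ∩ K={C} → {C} (+0)
site 2, node IZ: I={G} ∩ Z={G} → {G} (+0)
site 2, node JU: J={G} ∪ U={C} → {C,G} (+1)
site 2, node IJUZ: IZ={G} ∩ JU={C,G} → {G} (+0)
site 2, node IJKUZ: IJUZ={G} ∪ K={A} → {A,G} (+1)
site 3, node IZ: I={G} ∪ Z={T} → {G,T} (+1)
site 3, node JU: J={C} ∪ U={G} → {C,G} (+1)
site 3, node IJUZ: IZ={G,T} ∩ JU={C,G} → {G} (+0)
site 3, node IJKUZ: IJUZ={G} ∪ K={A} → {A,G} (+1)
site 4, node IZ: I={A} ∩ Z={A} → {A} (+0)
site 4, node JU: J={C} ∪ U={T} → {C,T} (+1)
site 4, node IJUZ: IZ={A} ∪ JU={C,T} → {A,C,T} (+1)
site 4, node IJKUZ: IJUZ={A,C,T} ∪ K={G} → {A,C,G,T} (+1)
per-site changes: [3, 2, 2, 3, 3]; total = 13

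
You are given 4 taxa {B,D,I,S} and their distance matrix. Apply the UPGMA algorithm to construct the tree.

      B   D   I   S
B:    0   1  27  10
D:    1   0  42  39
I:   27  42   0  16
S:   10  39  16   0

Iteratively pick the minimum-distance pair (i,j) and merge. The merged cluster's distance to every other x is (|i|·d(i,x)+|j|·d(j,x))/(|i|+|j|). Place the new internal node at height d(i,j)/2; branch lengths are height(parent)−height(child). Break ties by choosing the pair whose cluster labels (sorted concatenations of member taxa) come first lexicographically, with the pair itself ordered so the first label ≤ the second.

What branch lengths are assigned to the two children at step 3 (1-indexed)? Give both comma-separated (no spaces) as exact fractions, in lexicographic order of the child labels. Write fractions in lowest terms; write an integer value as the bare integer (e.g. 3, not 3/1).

1. join B+D (d=1) ⇒ BD; edges |B|=1/2, |D|=1/2
  updated: d(BD,I)=69/2, d(BD,S)=49/2
2. join I+S (d=16) ⇒ IS; edges |I|=8, |S|=8
  updated: d(BD,IS)=59/2
3. join BD+IS (d=59/2) ⇒ BDIS; edges |BD|=57/4, |IS|=27/4
final tree: ((B:1/2,D:1/2):57/4,(I:8,S:8):27/4)
total length: 38

57/4,27/4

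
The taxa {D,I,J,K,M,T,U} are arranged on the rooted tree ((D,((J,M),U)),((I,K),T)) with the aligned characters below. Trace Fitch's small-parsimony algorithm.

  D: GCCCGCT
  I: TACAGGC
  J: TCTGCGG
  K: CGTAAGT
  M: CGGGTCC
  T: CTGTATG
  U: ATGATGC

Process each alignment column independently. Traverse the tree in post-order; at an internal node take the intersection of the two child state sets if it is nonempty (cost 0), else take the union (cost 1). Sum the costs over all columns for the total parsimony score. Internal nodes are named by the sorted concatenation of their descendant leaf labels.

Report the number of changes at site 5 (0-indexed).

JM@0: {T} ∪ {C} = {C,T} (union, +1)
JMU@0: {C,T} ∪ {A} = {A,C,T} (union, +1)
DJMU@0: {G} ∪ {A,C,T} = {A,C,G,T} (union, +1)
IK@0: {T} ∪ {C} = {C,T} (union, +1)
IKT@0: {C,T} ∩ {C} = {C} (intersection, +0)
DIJKMTU@0: {A,C,G,T} ∩ {C} = {C} (intersection, +0)
JM@1: {C} ∪ {G} = {C,G} (union, +1)
JMU@1: {C,G} ∪ {T} = {C,G,T} (union, +1)
DJMU@1: {C} ∩ {C,G,T} = {C} (intersection, +0)
IK@1: {A} ∪ {G} = {A,G} (union, +1)
IKT@1: {A,G} ∪ {T} = {A,G,T} (union, +1)
DIJKMTU@1: {C} ∪ {A,G,T} = {A,C,G,T} (union, +1)
JM@2: {T} ∪ {G} = {G,T} (union, +1)
JMU@2: {G,T} ∩ {G} = {G} (intersection, +0)
DJMU@2: {C} ∪ {G} = {C,G} (union, +1)
IK@2: {C} ∪ {T} = {C,T} (union, +1)
IKT@2: {C,T} ∪ {G} = {C,G,T} (union, +1)
DIJKMTU@2: {C,G} ∩ {C,G,T} = {C,G} (intersection, +0)
JM@3: {G} ∩ {G} = {G} (intersection, +0)
JMU@3: {G} ∪ {A} = {A,G} (union, +1)
DJMU@3: {C} ∪ {A,G} = {A,C,G} (union, +1)
IK@3: {A} ∩ {A} = {A} (intersection, +0)
IKT@3: {A} ∪ {T} = {A,T} (union, +1)
DIJKMTU@3: {A,C,G} ∩ {A,T} = {A} (intersection, +0)
JM@4: {C} ∪ {T} = {C,T} (union, +1)
JMU@4: {C,T} ∩ {T} = {T} (intersection, +0)
DJMU@4: {G} ∪ {T} = {G,T} (union, +1)
IK@4: {G} ∪ {A} = {A,G} (union, +1)
IKT@4: {A,G} ∩ {A} = {A} (intersection, +0)
DIJKMTU@4: {G,T} ∪ {A} = {A,G,T} (union, +1)
JM@5: {G} ∪ {C} = {C,G} (union, +1)
JMU@5: {C,G} ∩ {G} = {G} (intersection, +0)
DJMU@5: {C} ∪ {G} = {C,G} (union, +1)
IK@5: {G} ∩ {G} = {G} (intersection, +0)
IKT@5: {G} ∪ {T} = {G,T} (union, +1)
DIJKMTU@5: {C,G} ∩ {G,T} = {G} (intersection, +0)
JM@6: {G} ∪ {C} = {C,G} (union, +1)
JMU@6: {C,G} ∩ {C} = {C} (intersection, +0)
DJMU@6: {T} ∪ {C} = {C,T} (union, +1)
IK@6: {C} ∪ {T} = {C,T} (union, +1)
IKT@6: {C,T} ∪ {G} = {C,G,T} (union, +1)
DIJKMTU@6: {C,T} ∩ {C,G,T} = {C,T} (intersection, +0)
per-site changes: [4, 5, 4, 3, 4, 3, 4]; total = 27

3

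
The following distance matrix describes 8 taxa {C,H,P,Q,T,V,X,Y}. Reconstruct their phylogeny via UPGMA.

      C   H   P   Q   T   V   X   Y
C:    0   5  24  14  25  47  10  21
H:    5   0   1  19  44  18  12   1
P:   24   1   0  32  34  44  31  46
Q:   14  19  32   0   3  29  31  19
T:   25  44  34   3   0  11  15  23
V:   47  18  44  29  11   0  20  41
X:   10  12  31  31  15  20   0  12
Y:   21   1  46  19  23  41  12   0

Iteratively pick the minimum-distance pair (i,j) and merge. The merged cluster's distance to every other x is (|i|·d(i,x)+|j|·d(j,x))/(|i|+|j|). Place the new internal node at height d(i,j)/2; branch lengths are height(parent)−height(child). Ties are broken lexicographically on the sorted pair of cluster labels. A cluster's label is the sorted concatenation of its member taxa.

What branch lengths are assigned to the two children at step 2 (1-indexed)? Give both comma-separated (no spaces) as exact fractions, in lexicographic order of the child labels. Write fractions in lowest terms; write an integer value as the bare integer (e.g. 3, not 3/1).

iteration 1: select H,P (d=1); attach at lengths (1/2, 1/2); label the merged cluster HP
  updated: d(C,HP)=29/2, d(HP,Q)=51/2, d(HP,T)=39, d(HP,V)=31, d(HP,X)=43/2, d(HP,Y)=47/2
iteration 2: select Q,T (d=3); attach at lengths (3/2, 3/2); label the merged cluster QT
  updated: d(C,QT)=39/2, d(HP,QT)=129/4, d(QT,V)=20, d(QT,X)=23, d(QT,Y)=21
iteration 3: select C,X (d=10); attach at lengths (5, 5); label the merged cluster CX
  updated: d(CX,HP)=18, d(CX,QT)=85/4, d(CX,V)=67/2, d(CX,Y)=33/2
iteration 4: select CX,Y (d=33/2); attach at lengths (13/4, 33/4); label the merged cluster CXY
  updated: d(CXY,HP)=119/6, d(CXY,QT)=127/6, d(CXY,V)=36
iteration 5: select CXY,HP (d=119/6); attach at lengths (5/3, 113/12); label the merged cluster CHPXY
  updated: d(CHPXY,QT)=128/5, d(CHPXY,V)=34
iteration 6: select QT,V (d=20); attach at lengths (17/2, 10); label the merged cluster QTV
  updated: d(CHPXY,QTV)=142/5
iteration 7: select CHPXY,QTV (d=142/5); attach at lengths (257/60, 21/5); label the merged cluster CHPQTVXY
final tree: ((((C:5,X:5):13/4,Y:33/4):5/3,(H:1/2,P:1/2):113/12):257/60,((Q:3/2,T:3/2):17/2,V:10):21/5)
total length: 1907/30

3/2,3/2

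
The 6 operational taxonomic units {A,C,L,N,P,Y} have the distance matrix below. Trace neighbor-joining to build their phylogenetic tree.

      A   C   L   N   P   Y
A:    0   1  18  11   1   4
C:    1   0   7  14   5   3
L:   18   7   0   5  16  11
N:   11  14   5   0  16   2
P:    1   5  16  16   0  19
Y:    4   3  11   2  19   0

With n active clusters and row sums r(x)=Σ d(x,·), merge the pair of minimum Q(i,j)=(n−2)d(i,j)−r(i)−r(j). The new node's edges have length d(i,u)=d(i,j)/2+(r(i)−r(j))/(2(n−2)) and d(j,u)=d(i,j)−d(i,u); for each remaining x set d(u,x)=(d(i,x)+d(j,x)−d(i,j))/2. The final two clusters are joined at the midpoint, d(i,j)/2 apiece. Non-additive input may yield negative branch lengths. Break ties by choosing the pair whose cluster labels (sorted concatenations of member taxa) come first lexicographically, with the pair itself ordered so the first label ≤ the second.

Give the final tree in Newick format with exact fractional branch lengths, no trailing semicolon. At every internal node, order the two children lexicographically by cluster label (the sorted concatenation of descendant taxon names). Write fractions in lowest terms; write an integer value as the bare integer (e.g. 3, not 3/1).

1. join A+P (d=1, Q=-88) ⇒ AP; edges |A|=-9/4, |P|=13/4
  updated: d(AP,C)=5/2, d(AP,L)=33/2, d(AP,N)=13, d(AP,Y)=11
2. join AP+C (d=5/2, Q=-62) ⇒ ACP; edges |AP|=4, |C|=-3/2
  updated: d(ACP,L)=21/2, d(ACP,N)=49/4, d(ACP,Y)=23/4
3. join ACP+Y (d=23/4, Q=-143/4) ⇒ ACPY; edges |ACP|=85/16, |Y|=7/16
  updated: d(ACPY,L)=63/8, d(ACPY,N)=17/4
4. join ACPY+L (d=63/8, Q=-137/8) ⇒ ACLPY; edges |ACPY|=57/16, |L|=69/16
  updated: d(ACLPY,N)=11/16
5. join ACLPY+N (d=11/16) ⇒ ACLNPY; edges |ACLPY|=11/32, |N|=11/32
final tree: (((((A:-9/4,P:13/4):4,C:-3/2):85/16,Y:7/16):57/16,L:69/16):11/32,N:11/32)
total length: 285/16

(((((A:-9/4,P:13/4):4,C:-3/2):85/16,Y:7/16):57/16,L:69/16):11/32,N:11/32)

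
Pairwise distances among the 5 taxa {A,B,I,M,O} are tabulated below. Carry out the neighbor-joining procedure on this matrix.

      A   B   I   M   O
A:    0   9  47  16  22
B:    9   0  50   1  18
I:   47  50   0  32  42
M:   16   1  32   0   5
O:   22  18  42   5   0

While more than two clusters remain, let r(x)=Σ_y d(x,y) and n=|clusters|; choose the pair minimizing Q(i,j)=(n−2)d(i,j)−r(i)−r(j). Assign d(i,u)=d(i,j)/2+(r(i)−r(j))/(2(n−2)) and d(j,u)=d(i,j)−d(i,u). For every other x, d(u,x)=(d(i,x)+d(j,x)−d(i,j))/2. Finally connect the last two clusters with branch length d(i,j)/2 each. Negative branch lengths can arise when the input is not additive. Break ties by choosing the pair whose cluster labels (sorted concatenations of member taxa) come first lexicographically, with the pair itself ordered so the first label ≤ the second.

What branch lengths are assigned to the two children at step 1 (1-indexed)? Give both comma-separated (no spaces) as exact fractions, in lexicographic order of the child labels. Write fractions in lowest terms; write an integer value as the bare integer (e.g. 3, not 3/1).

43/6,11/6

iteration 1: select A,B (d=9, Q=-145); attach at lengths (43/6, 11/6); label the merged cluster AB
  updated: d(AB,I)=44, d(AB,M)=4, d(AB,O)=31/2
iteration 2: select AB,M (d=4, Q=-193/2); attach at lengths (61/8, -29/8); label the merged cluster ABM
  updated: d(ABM,I)=36, d(ABM,O)=33/4
iteration 3: select ABM,I (d=36, Q=-345/4); attach at lengths (9/8, 279/8); label the merged cluster ABIM
  updated: d(ABIM,O)=57/8
iteration 4: select ABIM,O (d=57/8); attach at lengths (57/16, 57/16); label the merged cluster ABIMO
final tree: ((((A:43/6,B:11/6):61/8,M:-29/8):9/8,I:279/8):57/16,O:57/16)
total length: 449/8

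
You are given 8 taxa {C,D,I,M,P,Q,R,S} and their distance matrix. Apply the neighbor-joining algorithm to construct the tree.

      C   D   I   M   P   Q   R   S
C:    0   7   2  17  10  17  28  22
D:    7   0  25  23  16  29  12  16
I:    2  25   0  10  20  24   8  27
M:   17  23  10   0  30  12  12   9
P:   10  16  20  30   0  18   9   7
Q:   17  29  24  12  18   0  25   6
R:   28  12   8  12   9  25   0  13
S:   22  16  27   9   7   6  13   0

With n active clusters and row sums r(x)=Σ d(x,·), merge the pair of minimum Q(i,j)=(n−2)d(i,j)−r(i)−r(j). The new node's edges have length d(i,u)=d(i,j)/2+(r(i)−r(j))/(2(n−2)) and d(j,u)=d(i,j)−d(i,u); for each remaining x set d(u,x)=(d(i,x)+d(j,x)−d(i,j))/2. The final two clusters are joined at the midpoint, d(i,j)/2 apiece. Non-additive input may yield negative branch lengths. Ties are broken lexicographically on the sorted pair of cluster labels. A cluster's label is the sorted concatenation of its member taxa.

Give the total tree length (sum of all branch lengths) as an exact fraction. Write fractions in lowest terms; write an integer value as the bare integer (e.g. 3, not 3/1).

1541/32

step 1: merge (C,I) at d=2, Q=-207; branch lengths C→-1/12, I→25/12; new cluster CI
  updated: d(CI,D)=15, d(CI,M)=25/2, d(CI,P)=14, d(CI,Q)=39/2, d(CI,R)=17, d(CI,S)=47/2
step 2: merge (Q,S) at d=6, Q=-154; branch lengths Q→13/2, S→-1/2; new cluster QS
  updated: d(CI,QS)=37/2, d(D,QS)=39/2, d(M,QS)=15/2, d(P,QS)=19/2, d(QS,R)=16
step 3: merge (M,QS) at d=15/2, Q=-126; branch lengths M→11/2, QS→2; new cluster MQS
  updated: d(CI,MQS)=47/4, d(D,MQS)=35/2, d(MQS,P)=16, d(MQS,R)=41/4
step 4: merge (CI,MQS) at d=47/4, Q=-78; branch lengths CI→25/4, MQS→11/2; new cluster CIMQS
  updated: d(CIMQS,D)=83/8, d(CIMQS,P)=73/8, d(CIMQS,R)=31/4
step 5: merge (CIMQS,D) at d=83/8, Q=-359/8; branch lengths CIMQS→77/32, D→255/32; new cluster CDIMQS
  updated: d(CDIMQS,P)=59/8, d(CDIMQS,R)=75/16
step 6: merge (CDIMQS,P) at d=59/8, Q=-337/16; branch lengths CDIMQS→49/32, P→187/32; new cluster CDIMPQS
  updated: d(CDIMPQS,R)=101/32
step 7: merge (CDIMPQS,R) at d=101/32; branch lengths CDIMPQS→101/64, R→101/64; new cluster CDIMPQRS
final tree: (((((C:-1/12,I:25/12):25/4,(M:11/2,(Q:13/2,S:-1/2):2):11/2):77/32,D:255/32):49/32,P:187/32):101/64,R:101/64)
total length: 1541/32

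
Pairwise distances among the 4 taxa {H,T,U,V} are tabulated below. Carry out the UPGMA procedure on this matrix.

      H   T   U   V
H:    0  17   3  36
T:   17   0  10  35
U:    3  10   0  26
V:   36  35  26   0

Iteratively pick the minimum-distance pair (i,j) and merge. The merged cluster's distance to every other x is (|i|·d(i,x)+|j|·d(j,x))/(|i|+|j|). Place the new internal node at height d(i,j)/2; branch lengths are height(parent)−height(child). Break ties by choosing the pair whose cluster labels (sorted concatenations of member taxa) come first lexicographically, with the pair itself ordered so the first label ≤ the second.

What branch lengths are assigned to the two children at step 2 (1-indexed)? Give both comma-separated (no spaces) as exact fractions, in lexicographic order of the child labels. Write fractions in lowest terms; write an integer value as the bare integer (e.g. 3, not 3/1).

iteration 1: select H,U (d=3); attach at lengths (3/2, 3/2); label the merged cluster HU
  updated: d(HU,T)=27/2, d(HU,V)=31
iteration 2: select HU,T (d=27/2); attach at lengths (21/4, 27/4); label the merged cluster HTU
  updated: d(HTU,V)=97/3
iteration 3: select HTU,V (d=97/3); attach at lengths (113/12, 97/6); label the merged cluster HTUV
final tree: (((H:3/2,U:3/2):21/4,T:27/4):113/12,V:97/6)
total length: 487/12

21/4,27/4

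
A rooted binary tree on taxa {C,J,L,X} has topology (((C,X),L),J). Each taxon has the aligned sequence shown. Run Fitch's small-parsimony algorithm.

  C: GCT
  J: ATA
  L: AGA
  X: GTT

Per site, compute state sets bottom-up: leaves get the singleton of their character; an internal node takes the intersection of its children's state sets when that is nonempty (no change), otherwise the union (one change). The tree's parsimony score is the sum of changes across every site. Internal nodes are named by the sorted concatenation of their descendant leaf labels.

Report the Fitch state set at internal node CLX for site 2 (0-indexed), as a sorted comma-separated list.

A,T

CX@0: {G} ∩ {G} = {G} (intersection, +0)
CLX@0: {G} ∪ {A} = {A,G} (union, +1)
CJLX@0: {A,G} ∩ {A} = {A} (intersection, +0)
CX@1: {C} ∪ {T} = {C,T} (union, +1)
CLX@1: {C,T} ∪ {G} = {C,G,T} (union, +1)
CJLX@1: {C,G,T} ∩ {T} = {T} (intersection, +0)
CX@2: {T} ∩ {T} = {T} (intersection, +0)
CLX@2: {T} ∪ {A} = {A,T} (union, +1)
CJLX@2: {A,T} ∩ {A} = {A} (intersection, +0)
per-site changes: [1, 2, 1]; total = 4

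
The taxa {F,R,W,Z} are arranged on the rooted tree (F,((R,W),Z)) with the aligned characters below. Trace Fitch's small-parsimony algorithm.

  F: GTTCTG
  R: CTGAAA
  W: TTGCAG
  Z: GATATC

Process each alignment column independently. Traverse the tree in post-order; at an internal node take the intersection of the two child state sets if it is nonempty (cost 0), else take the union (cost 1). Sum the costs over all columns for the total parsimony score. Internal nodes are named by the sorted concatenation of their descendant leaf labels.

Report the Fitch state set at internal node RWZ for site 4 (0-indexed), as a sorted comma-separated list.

A,T

[col 0] RW: children R:{C}, W:{T} ∪→ {C,T}; cost 1
[col 0] RWZ: children RW:{C,T}, Z:{G} ∪→ {C,G,T}; cost 1
[col 0] FRWZ: children F:{G}, RWZ:{C,G,T} ∩→ {G}; cost 0
[col 1] RW: children R:{T}, W:{T} ∩→ {T}; cost 0
[col 1] RWZ: children RW:{T}, Z:{A} ∪→ {A,T}; cost 1
[col 1] FRWZ: children F:{T}, RWZ:{A,T} ∩→ {T}; cost 0
[col 2] RW: children R:{G}, W:{G} ∩→ {G}; cost 0
[col 2] RWZ: children RW:{G}, Z:{T} ∪→ {G,T}; cost 1
[col 2] FRWZ: children F:{T}, RWZ:{G,T} ∩→ {T}; cost 0
[col 3] RW: children R:{A}, W:{C} ∪→ {A,C}; cost 1
[col 3] RWZ: children RW:{A,C}, Z:{A} ∩→ {A}; cost 0
[col 3] FRWZ: children F:{C}, RWZ:{A} ∪→ {A,C}; cost 1
[col 4] RW: children R:{A}, W:{A} ∩→ {A}; cost 0
[col 4] RWZ: children RW:{A}, Z:{T} ∪→ {A,T}; cost 1
[col 4] FRWZ: children F:{T}, RWZ:{A,T} ∩→ {T}; cost 0
[col 5] RW: children R:{A}, W:{G} ∪→ {A,G}; cost 1
[col 5] RWZ: children RW:{A,G}, Z:{C} ∪→ {A,C,G}; cost 1
[col 5] FRWZ: children F:{G}, RWZ:{A,C,G} ∩→ {G}; cost 0
per-site changes: [2, 1, 1, 2, 1, 2]; total = 9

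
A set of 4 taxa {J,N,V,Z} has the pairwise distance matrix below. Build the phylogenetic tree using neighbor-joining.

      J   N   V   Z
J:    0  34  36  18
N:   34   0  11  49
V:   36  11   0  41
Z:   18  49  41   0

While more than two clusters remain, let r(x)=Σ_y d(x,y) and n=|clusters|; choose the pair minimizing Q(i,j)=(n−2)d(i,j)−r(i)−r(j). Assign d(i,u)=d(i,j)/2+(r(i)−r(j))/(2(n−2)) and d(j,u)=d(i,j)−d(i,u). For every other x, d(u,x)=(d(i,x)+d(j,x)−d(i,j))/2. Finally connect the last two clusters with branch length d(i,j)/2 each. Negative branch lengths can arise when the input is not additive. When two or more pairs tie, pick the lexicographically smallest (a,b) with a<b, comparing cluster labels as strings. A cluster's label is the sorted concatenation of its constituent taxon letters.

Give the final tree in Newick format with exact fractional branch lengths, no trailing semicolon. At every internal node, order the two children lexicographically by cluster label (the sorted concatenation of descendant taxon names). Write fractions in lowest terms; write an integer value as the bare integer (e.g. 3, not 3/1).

(((J:4,Z:14):51/2,N:7):2,V:2)

iteration 1: select J,Z (d=18, Q=-160); attach at lengths (4, 14); label the merged cluster JZ
  updated: d(JZ,N)=65/2, d(JZ,V)=59/2
iteration 2: select JZ,N (d=65/2, Q=-73); attach at lengths (51/2, 7); label the merged cluster JNZ
  updated: d(JNZ,V)=4
iteration 3: select JNZ,V (d=4); attach at lengths (2, 2); label the merged cluster JNVZ
final tree: (((J:4,Z:14):51/2,N:7):2,V:2)
total length: 109/2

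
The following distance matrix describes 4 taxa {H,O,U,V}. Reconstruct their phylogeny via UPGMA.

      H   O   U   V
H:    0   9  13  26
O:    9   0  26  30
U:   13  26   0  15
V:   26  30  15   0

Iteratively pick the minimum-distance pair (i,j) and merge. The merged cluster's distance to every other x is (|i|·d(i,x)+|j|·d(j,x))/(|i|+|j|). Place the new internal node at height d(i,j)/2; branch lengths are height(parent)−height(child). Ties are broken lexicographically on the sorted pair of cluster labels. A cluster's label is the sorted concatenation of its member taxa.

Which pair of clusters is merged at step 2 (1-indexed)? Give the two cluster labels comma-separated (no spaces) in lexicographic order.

step 1: merge (H,O) at d=9; branch lengths H→9/2, O→9/2; new cluster HO
  updated: d(HO,U)=39/2, d(HO,V)=28
step 2: merge (U,V) at d=15; branch lengths U→15/2, V→15/2; new cluster UV
  updated: d(HO,UV)=95/4
step 3: merge (HO,UV) at d=95/4; branch lengths HO→59/8, UV→35/8; new cluster HOUV
final tree: ((H:9/2,O:9/2):59/8,(U:15/2,V:15/2):35/8)
total length: 143/4

U,V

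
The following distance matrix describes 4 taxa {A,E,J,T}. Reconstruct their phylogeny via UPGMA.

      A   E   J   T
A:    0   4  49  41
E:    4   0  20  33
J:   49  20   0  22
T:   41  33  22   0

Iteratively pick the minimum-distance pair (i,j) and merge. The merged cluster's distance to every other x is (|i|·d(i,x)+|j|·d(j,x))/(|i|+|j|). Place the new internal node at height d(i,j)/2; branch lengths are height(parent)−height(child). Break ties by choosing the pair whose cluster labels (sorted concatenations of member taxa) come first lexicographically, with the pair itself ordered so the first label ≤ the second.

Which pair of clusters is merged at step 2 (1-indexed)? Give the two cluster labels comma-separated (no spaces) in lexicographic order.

iteration 1: select A,E (d=4); attach at lengths (2, 2); label the merged cluster AE
  updated: d(AE,J)=69/2, d(AE,T)=37
iteration 2: select J,T (d=22); attach at lengths (11, 11); label the merged cluster JT
  updated: d(AE,JT)=143/4
iteration 3: select AE,JT (d=143/4); attach at lengths (127/8, 55/8); label the merged cluster AEJT
final tree: ((A:2,E:2):127/8,(J:11,T:11):55/8)
total length: 195/4

J,T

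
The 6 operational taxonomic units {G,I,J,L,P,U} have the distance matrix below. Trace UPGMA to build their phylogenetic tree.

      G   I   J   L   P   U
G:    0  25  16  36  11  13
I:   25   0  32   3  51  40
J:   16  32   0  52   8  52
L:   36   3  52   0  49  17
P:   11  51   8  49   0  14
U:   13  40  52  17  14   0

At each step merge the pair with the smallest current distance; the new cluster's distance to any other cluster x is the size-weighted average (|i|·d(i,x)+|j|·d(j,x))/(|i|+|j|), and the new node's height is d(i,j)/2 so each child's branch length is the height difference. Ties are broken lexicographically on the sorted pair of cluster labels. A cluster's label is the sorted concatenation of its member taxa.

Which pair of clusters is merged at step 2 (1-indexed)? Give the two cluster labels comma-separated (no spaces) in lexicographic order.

1. join I+L (d=3) ⇒ IL; edges |I|=3/2, |L|=3/2
  updated: d(G,IL)=61/2, d(IL,J)=42, d(IL,P)=50, d(IL,U)=57/2
2. join J+P (d=8) ⇒ JP; edges |J|=4, |P|=4
  updated: d(G,JP)=27/2, d(IL,JP)=46, d(JP,U)=33
3. join G+U (d=13) ⇒ GU; edges |G|=13/2, |U|=13/2
  updated: d(GU,IL)=59/2, d(GU,JP)=93/4
4. join GU+JP (d=93/4) ⇒ GJPU; edges |GU|=41/8, |JP|=61/8
  updated: d(GJPU,IL)=151/4
5. join GJPU+IL (d=151/4) ⇒ GIJLPU; edges |GJPU|=29/4, |IL|=139/8
final tree: (((G:13/2,U:13/2):41/8,(J:4,P:4):61/8):29/4,(I:3/2,L:3/2):139/8)
total length: 491/8

J,P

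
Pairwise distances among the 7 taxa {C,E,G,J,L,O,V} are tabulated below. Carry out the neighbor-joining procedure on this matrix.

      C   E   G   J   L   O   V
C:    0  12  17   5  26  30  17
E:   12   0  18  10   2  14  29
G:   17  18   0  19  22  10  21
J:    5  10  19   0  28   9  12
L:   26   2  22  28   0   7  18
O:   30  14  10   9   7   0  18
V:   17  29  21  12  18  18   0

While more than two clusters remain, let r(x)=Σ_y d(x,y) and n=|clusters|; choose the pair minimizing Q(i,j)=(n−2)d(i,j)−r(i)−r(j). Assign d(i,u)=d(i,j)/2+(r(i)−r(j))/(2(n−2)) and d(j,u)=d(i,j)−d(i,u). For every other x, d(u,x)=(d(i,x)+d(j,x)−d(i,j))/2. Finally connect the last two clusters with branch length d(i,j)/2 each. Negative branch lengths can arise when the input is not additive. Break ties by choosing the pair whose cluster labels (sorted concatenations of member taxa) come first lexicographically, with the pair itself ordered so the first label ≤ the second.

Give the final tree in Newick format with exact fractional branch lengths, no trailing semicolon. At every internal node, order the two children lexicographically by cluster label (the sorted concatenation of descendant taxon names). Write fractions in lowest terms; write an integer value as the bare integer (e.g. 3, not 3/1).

(((((C:11/2,J:-1/2):15/4,V:33/4):5,G:29/4):5/2,(E:-4/5,L:14/5):59/8):17/16,O:17/16)

iteration 1: select E,L (d=2, Q=-178); attach at lengths (-4/5, 14/5); label the merged cluster EL
  updated: d(C,EL)=18, d(EL,G)=19, d(EL,J)=18, d(EL,O)=19/2, d(EL,V)=45/2
iteration 2: select C,J (d=5, Q=-130); attach at lengths (11/2, -1/2); label the merged cluster CJ
  updated: d(CJ,EL)=31/2, d(CJ,G)=31/2, d(CJ,O)=17, d(CJ,V)=12
iteration 3: select CJ,V (d=12, Q=-195/2); attach at lengths (15/4, 33/4); label the merged cluster CJV
  updated: d(CJV,EL)=13, d(CJV,G)=49/4, d(CJV,O)=23/2
iteration 4: select CJV,G (d=49/4, Q=-107/2); attach at lengths (5, 29/4); label the merged cluster CGJV
  updated: d(CGJV,EL)=79/8, d(CGJV,O)=37/8
iteration 5: select CGJV,EL (d=79/8, Q=-24); attach at lengths (5/2, 59/8); label the merged cluster CEGJLV
  updated: d(CEGJLV,O)=17/8
iteration 6: select CEGJLV,O (d=17/8); attach at lengths (17/16, 17/16); label the merged cluster CEGJLOV
final tree: (((((C:11/2,J:-1/2):15/4,V:33/4):5,G:29/4):5/2,(E:-4/5,L:14/5):59/8):17/16,O:17/16)
total length: 173/4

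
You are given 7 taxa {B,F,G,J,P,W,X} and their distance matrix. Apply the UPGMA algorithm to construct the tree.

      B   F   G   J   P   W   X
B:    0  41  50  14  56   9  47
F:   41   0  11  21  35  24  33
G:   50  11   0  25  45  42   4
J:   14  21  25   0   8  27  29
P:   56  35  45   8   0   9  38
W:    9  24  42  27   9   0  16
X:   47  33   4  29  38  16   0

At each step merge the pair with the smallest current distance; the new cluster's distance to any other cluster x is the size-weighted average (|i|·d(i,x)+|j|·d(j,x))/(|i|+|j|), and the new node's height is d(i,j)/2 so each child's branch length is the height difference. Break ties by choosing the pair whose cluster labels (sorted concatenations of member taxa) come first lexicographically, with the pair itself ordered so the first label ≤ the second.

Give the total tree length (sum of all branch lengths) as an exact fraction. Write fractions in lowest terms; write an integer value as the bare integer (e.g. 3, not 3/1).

step 1: merge (G,X) at d=4; branch lengths G→2, X→2; new cluster GX
  updated: d(B,GX)=97/2, d(F,GX)=22, d(GX,J)=27, d(GX,P)=83/2, d(GX,W)=29
step 2: merge (J,P) at d=8; branch lengths J→4, P→4; new cluster JP
  updated: d(B,JP)=35, d(F,JP)=28, d(GX,JP)=137/4, d(JP,W)=18
step 3: merge (B,W) at d=9; branch lengths B→9/2, W→9/2; new cluster BW
  updated: d(BW,F)=65/2, d(BW,GX)=155/4, d(BW,JP)=53/2
step 4: merge (F,GX) at d=22; branch lengths F→11, GX→9; new cluster FGX
  updated: d(BW,FGX)=110/3, d(FGX,JP)=193/6
step 5: merge (BW,JP) at d=53/2; branch lengths BW→35/4, JP→37/4; new cluster BJPW
  updated: d(BJPW,FGX)=413/12
step 6: merge (BJPW,FGX) at d=413/12; branch lengths BJPW→95/24, FGX→149/24; new cluster BFGJPWX
final tree: (((B:9/2,W:9/2):35/4,(J:4,P:4):37/4):95/24,(F:11,(G:2,X:2):9):149/24)
total length: 415/6

415/6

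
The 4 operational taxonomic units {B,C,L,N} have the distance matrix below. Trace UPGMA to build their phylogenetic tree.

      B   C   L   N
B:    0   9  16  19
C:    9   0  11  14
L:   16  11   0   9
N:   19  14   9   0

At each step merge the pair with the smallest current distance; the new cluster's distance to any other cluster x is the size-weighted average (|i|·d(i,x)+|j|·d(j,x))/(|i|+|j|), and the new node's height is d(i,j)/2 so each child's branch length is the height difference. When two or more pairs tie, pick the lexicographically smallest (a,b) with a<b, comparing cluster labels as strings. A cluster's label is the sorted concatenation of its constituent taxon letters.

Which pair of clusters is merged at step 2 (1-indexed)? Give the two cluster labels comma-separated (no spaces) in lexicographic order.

L,N

1. join B+C (d=9) ⇒ BC; edges |B|=9/2, |C|=9/2
  updated: d(BC,L)=27/2, d(BC,N)=33/2
2. join L+N (d=9) ⇒ LN; edges |L|=9/2, |N|=9/2
  updated: d(BC,LN)=15
3. join BC+LN (d=15) ⇒ BCLN; edges |BC|=3, |LN|=3
final tree: ((B:9/2,C:9/2):3,(L:9/2,N:9/2):3)
total length: 24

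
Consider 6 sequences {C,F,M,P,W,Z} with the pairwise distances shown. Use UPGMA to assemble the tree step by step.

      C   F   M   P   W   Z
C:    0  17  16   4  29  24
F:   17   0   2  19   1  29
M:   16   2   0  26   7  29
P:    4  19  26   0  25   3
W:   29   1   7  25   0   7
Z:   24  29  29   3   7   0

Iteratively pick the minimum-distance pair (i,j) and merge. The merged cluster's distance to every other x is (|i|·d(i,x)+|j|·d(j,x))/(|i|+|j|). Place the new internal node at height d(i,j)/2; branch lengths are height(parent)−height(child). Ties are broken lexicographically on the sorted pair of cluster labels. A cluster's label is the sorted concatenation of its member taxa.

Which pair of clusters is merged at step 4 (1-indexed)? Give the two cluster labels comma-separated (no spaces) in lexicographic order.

C,PZ

iteration 1: select F,W (d=1); attach at lengths (1/2, 1/2); label the merged cluster FW
  updated: d(C,FW)=23, d(FW,M)=9/2, d(FW,P)=22, d(FW,Z)=18
iteration 2: select P,Z (d=3); attach at lengths (3/2, 3/2); label the merged cluster PZ
  updated: d(C,PZ)=14, d(FW,PZ)=20, d(M,PZ)=55/2
iteration 3: select FW,M (d=9/2); attach at lengths (7/4, 9/4); label the merged cluster FMW
  updated: d(C,FMW)=62/3, d(FMW,PZ)=45/2
iteration 4: select C,PZ (d=14); attach at lengths (7, 11/2); label the merged cluster CPZ
  updated: d(CPZ,FMW)=197/9
iteration 5: select CPZ,FMW (d=197/9); attach at lengths (71/18, 313/36); label the merged cluster CFMPWZ
final tree: ((C:7,(P:3/2,Z:3/2):11/2):71/18,((F:1/2,W:1/2):7/4,M:9/4):313/36)
total length: 1193/36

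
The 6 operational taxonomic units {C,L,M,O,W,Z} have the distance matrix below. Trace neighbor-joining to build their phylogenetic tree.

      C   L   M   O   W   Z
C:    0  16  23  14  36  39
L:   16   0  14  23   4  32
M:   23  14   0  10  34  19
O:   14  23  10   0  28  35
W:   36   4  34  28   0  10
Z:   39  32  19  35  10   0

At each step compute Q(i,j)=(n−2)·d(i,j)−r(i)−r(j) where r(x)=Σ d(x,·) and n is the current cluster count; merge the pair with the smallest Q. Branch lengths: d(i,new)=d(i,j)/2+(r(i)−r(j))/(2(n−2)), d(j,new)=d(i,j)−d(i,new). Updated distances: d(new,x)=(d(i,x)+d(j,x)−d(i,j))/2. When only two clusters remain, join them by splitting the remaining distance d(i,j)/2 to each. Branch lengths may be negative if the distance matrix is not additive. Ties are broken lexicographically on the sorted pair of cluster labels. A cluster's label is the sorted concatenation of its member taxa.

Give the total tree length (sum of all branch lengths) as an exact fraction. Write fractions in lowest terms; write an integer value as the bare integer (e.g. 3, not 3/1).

iteration 1: select W,Z (d=10, Q=-207); attach at lengths (17/8, 63/8); label the merged cluster WZ
  updated: d(C,WZ)=65/2, d(L,WZ)=13, d(M,WZ)=43/2, d(O,WZ)=53/2
iteration 2: select L,WZ (d=13, Q=-241/2); attach at lengths (23/12, 133/12); label the merged cluster LWZ
  updated: d(C,LWZ)=71/4, d(LWZ,M)=45/4, d(LWZ,O)=73/4
iteration 3: select C,O (d=14, Q=-69); attach at lengths (81/8, 31/8); label the merged cluster CO
  updated: d(CO,LWZ)=11, d(CO,M)=19/2
iteration 4: select CO,LWZ (d=11, Q=-127/4); attach at lengths (37/8, 51/8); label the merged cluster CLOWZ
  updated: d(CLOWZ,M)=39/8
iteration 5: select CLOWZ,M (d=39/8); attach at lengths (39/16, 39/16); label the merged cluster CLMOWZ
final tree: (((C:81/8,O:31/8):37/8,(L:23/12,(W:17/8,Z:63/8):133/12):51/8):39/16,M:39/16)
total length: 423/8

423/8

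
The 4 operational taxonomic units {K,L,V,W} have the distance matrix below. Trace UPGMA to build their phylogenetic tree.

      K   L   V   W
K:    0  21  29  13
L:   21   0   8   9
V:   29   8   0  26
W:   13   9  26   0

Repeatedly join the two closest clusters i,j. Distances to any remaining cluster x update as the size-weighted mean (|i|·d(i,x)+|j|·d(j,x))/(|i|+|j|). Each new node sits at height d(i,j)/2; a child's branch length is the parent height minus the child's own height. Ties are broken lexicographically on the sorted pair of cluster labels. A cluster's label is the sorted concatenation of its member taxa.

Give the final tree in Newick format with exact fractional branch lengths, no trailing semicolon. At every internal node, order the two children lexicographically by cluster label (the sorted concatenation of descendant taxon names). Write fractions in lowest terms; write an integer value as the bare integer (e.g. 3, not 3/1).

((K:13/2,W:13/2):33/8,(L:4,V:4):53/8)

step 1: merge (L,V) at d=8; branch lengths L→4, V→4; new cluster LV
  updated: d(K,LV)=25, d(LV,W)=35/2
step 2: merge (K,W) at d=13; branch lengths K→13/2, W→13/2; new cluster KW
  updated: d(KW,LV)=85/4
step 3: merge (KW,LV) at d=85/4; branch lengths KW→33/8, LV→53/8; new cluster KLVW
final tree: ((K:13/2,W:13/2):33/8,(L:4,V:4):53/8)
total length: 127/4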